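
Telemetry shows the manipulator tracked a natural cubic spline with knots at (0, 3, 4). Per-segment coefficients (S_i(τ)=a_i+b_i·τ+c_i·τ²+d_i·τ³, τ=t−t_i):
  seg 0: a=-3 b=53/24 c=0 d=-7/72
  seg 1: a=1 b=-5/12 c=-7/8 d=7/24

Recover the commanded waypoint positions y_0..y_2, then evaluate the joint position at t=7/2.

y_0=-3 y_1=1 y_2=0
S(7/2) = 39/64

y_0 = S_0(0) = a_0 = -3
y_1 = S_1(0) = a_1 = 1
y_2 = S_1(1) = 0
t_q=7/2 is in segment 1 (τ=1/2); S_1(τ)=39/64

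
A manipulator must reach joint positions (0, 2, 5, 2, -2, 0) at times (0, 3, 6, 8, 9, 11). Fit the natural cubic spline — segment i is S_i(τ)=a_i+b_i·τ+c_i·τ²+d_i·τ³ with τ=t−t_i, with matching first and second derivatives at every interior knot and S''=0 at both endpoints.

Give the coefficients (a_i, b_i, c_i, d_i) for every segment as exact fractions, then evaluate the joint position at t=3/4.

Δ: Δ0=2/3, Δ1=1, Δ2=-3/2, Δ3=-4, Δ4=1
row 1: diag=12, rhs=2; c'=1/4, d'=1/6
row 2: denom=10−3·1/4=37/4; d'=(-15−3·1/6)/(37/4)=-62/37
row 3: denom=6−2·8/37=206/37; d'=(-15−2·-62/37)/(206/37)=-431/206
row 4: denom=6−1·37/206=1199/206; d'=(30−1·-431/206)/(1199/206)=601/109
back: M4=601/109
back: M3=-431/206−37/206·601/109=-336/109
back: M2=-62/37−8/37·-336/109=-110/109
back: M1=1/6−1/4·-110/109=137/327
M: M0=0, M1=137/327, M2=-110/109, M3=-336/109, M4=601/109, M5=0
seg 0: a=0, c=M0/2=0, d=(M1−M0)/(6·3)=137/5886, b=Δ0−h0·(2M0+M1)/6=299/654
seg 1: a=2, c=M1/2=137/654, d=(M2−M1)/(6·3)=-467/5886, b=Δ1−h1·(2M1+M2)/6=355/327
seg 2: a=5, c=M2/2=-55/109, d=(M3−M2)/(6·2)=-113/654, b=Δ2−h2·(2M2+M3)/6=131/654
seg 3: a=2, c=M3/2=-168/109, d=(M4−M3)/(6·1)=937/654, b=Δ3−h3·(2M3+M4)/6=-2545/654
seg 4: a=-2, c=M4/2=601/218, d=(M5−M4)/(6·2)=-601/1308, b=Δ4−h4·(2M4+M5)/6=-875/327
t_q=3/4 → seg 0, τ=3/4; S=0+299/654·τ+0·τ²+137/5886·τ³=4921/13952

  seg 0: a=0 b=299/654 c=0 d=137/5886
  seg 1: a=2 b=355/327 c=137/654 d=-467/5886
  seg 2: a=5 b=131/654 c=-55/109 d=-113/654
  seg 3: a=2 b=-2545/654 c=-168/109 d=937/654
  seg 4: a=-2 b=-875/327 c=601/218 d=-601/1308
S(3/4) = 4921/13952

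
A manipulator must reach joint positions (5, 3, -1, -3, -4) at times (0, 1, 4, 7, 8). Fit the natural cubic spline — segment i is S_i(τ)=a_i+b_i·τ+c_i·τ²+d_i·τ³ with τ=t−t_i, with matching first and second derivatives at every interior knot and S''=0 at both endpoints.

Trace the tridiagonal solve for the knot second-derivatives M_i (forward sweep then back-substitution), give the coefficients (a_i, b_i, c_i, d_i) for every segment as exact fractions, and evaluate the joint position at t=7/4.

Δ: Δ0=-2, Δ1=-4/3, Δ2=-2/3, Δ3=-1
row 1: diag=8, rhs=4; c'=3/8, d'=1/2
row 2: denom=12−3·3/8=87/8; d'=(4−3·1/2)/(87/8)=20/87
row 3: denom=8−3·8/29=208/29; d'=(-2−3·20/87)/(208/29)=-3/8
back: M3=-3/8
back: M2=20/87−8/29·-3/8=1/3
back: M1=1/2−3/8·1/3=3/8
M: M0=0, M1=3/8, M2=1/3, M3=-3/8, M4=0
seg 0: a=5, c=M0/2=0, d=(M1−M0)/(6·1)=1/16, b=Δ0−h0·(2M0+M1)/6=-33/16
seg 1: a=3, c=M1/2=3/16, d=(M2−M1)/(6·3)=-1/432, b=Δ1−h1·(2M1+M2)/6=-15/8
seg 2: a=-1, c=M2/2=1/6, d=(M3−M2)/(6·3)=-17/432, b=Δ2−h2·(2M2+M3)/6=-13/16
seg 3: a=-3, c=M3/2=-3/16, d=(M4−M3)/(6·1)=1/16, b=Δ3−h3·(2M3+M4)/6=-7/8
t_q=7/4 → seg 1, τ=3/4; S=3+-15/8·τ+3/16·τ²+-1/432·τ³=1739/1024

  seg 0: a=5 b=-33/16 c=0 d=1/16
  seg 1: a=3 b=-15/8 c=3/16 d=-1/432
  seg 2: a=-1 b=-13/16 c=1/6 d=-17/432
  seg 3: a=-3 b=-7/8 c=-3/16 d=1/16
S(7/4) = 1739/1024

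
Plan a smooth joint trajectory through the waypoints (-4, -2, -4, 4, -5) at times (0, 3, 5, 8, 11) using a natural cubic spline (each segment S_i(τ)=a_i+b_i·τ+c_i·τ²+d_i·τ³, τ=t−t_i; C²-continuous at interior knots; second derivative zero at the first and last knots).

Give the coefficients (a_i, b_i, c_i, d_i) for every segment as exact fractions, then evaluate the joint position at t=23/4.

  seg 0: a=-4 b=181/118 c=0 d=-307/3186
  seg 1: a=-2 b=-63/59 c=-307/354 d=319/708
  seg 2: a=-4 b=154/177 c=325/177 d=-73/177
  seg 3: a=4 b=133/177 c=-332/177 d=332/1593
S(23/4) = -9397/3776

Δ: Δ0=2/3, Δ1=-1, Δ2=8/3, Δ3=-3
row 1: diag=10, rhs=-10; c'=1/5, d'=-1
row 2: denom=10−2·1/5=48/5; d'=(22−2·-1)/(48/5)=5/2
row 3: denom=12−3·5/16=177/16; d'=(-34−3·5/2)/(177/16)=-664/177
back: M3=-664/177
back: M2=5/2−5/16·-664/177=650/177
back: M1=-1−1/5·650/177=-307/177
M: M0=0, M1=-307/177, M2=650/177, M3=-664/177, M4=0
seg 0: a=-4, c=M0/2=0, d=(M1−M0)/(6·3)=-307/3186, b=Δ0−h0·(2M0+M1)/6=181/118
seg 1: a=-2, c=M1/2=-307/354, d=(M2−M1)/(6·2)=319/708, b=Δ1−h1·(2M1+M2)/6=-63/59
seg 2: a=-4, c=M2/2=325/177, d=(M3−M2)/(6·3)=-73/177, b=Δ2−h2·(2M2+M3)/6=154/177
seg 3: a=4, c=M3/2=-332/177, d=(M4−M3)/(6·3)=332/1593, b=Δ3−h3·(2M3+M4)/6=133/177
t_q=23/4 → seg 2, τ=3/4; S=-4+154/177·τ+325/177·τ²+-73/177·τ³=-9397/3776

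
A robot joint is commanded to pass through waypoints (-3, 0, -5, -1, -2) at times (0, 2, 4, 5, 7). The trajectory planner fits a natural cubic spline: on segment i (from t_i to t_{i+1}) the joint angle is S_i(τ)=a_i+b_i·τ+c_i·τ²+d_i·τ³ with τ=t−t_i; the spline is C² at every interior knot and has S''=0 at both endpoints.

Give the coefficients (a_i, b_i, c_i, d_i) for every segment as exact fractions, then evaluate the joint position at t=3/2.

  seg 0: a=-3 b=419/128 c=0 d=-227/512
  seg 1: a=0 b=-131/64 c=-681/256 d=623/512
  seg 2: a=-5 b=245/128 c=297/64 d=-327/128
  seg 3: a=-1 b=113/32 c=-387/128 d=129/256
S(3/2) = 1695/4096

Δ: Δ0=3/2, Δ1=-5/2, Δ2=4, Δ3=-1/2
row 1: diag=8, rhs=-24; c'=1/4, d'=-3
row 2: denom=6−2·1/4=11/2; d'=(39−2·-3)/(11/2)=90/11
row 3: denom=6−1·2/11=64/11; d'=(-27−1·90/11)/(64/11)=-387/64
back: M3=-387/64
back: M2=90/11−2/11·-387/64=297/32
back: M1=-3−1/4·297/32=-681/128
M: M0=0, M1=-681/128, M2=297/32, M3=-387/64, M4=0
seg 0: a=-3, c=M0/2=0, d=(M1−M0)/(6·2)=-227/512, b=Δ0−h0·(2M0+M1)/6=419/128
seg 1: a=0, c=M1/2=-681/256, d=(M2−M1)/(6·2)=623/512, b=Δ1−h1·(2M1+M2)/6=-131/64
seg 2: a=-5, c=M2/2=297/64, d=(M3−M2)/(6·1)=-327/128, b=Δ2−h2·(2M2+M3)/6=245/128
seg 3: a=-1, c=M3/2=-387/128, d=(M4−M3)/(6·2)=129/256, b=Δ3−h3·(2M3+M4)/6=113/32
t_q=3/2 → seg 0, τ=3/2; S=-3+419/128·τ+0·τ²+-227/512·τ³=1695/4096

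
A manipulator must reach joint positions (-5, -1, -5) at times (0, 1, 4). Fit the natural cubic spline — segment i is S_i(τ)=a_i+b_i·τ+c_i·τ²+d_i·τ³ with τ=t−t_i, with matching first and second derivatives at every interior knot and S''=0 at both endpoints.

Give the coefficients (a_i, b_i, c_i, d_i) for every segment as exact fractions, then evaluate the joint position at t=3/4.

  seg 0: a=-5 b=14/3 c=0 d=-2/3
  seg 1: a=-1 b=8/3 c=-2 d=2/9
S(3/4) = -57/32

Δ: Δ0=4, Δ1=-4/3
row 1: diag=8, rhs=-32; c'=3/8, d'=-4
back: M1=-4
M: M0=0, M1=-4, M2=0
seg 0: a=-5, c=M0/2=0, d=(M1−M0)/(6·1)=-2/3, b=Δ0−h0·(2M0+M1)/6=14/3
seg 1: a=-1, c=M1/2=-2, d=(M2−M1)/(6·3)=2/9, b=Δ1−h1·(2M1+M2)/6=8/3
t_q=3/4 → seg 0, τ=3/4; S=-5+14/3·τ+0·τ²+-2/3·τ³=-57/32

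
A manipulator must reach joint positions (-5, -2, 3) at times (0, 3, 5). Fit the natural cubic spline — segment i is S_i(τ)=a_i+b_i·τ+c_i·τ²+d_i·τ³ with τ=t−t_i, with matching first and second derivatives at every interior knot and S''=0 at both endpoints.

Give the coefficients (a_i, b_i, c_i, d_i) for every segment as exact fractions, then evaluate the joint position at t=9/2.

  seg 0: a=-5 b=11/20 c=0 d=1/20
  seg 1: a=-2 b=19/10 c=9/20 d=-3/40
S(9/2) = 103/64

Δ: Δ0=1, Δ1=5/2
row 1: diag=10, rhs=9; c'=1/5, d'=9/10
back: M1=9/10
M: M0=0, M1=9/10, M2=0
seg 0: a=-5, c=M0/2=0, d=(M1−M0)/(6·3)=1/20, b=Δ0−h0·(2M0+M1)/6=11/20
seg 1: a=-2, c=M1/2=9/20, d=(M2−M1)/(6·2)=-3/40, b=Δ1−h1·(2M1+M2)/6=19/10
t_q=9/2 → seg 1, τ=3/2; S=-2+19/10·τ+9/20·τ²+-3/40·τ³=103/64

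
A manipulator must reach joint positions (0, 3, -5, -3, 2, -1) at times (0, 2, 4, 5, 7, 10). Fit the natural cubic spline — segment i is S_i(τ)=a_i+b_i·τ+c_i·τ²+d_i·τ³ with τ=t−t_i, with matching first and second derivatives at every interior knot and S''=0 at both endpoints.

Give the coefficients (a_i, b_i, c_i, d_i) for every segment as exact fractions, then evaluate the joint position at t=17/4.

Δ: Δ0=3/2, Δ1=-4, Δ2=2, Δ3=5/2, Δ4=-1
row 1: diag=8, rhs=-33; c'=1/4, d'=-33/8
row 2: denom=6−2·1/4=11/2; d'=(36−2·-33/8)/(11/2)=177/22
row 3: denom=6−1·2/11=64/11; d'=(3−1·177/22)/(64/11)=-111/128
row 4: denom=10−2·11/32=149/16; d'=(-21−2·-111/128)/(149/16)=-1233/596
back: M4=-1233/596
back: M3=-111/128−11/32·-1233/596=-93/596
back: M2=177/22−2/11·-93/596=1203/149
back: M1=-33/8−1/4·1203/149=-7323/1192
M: M0=0, M1=-7323/1192, M2=1203/149, M3=-93/596, M4=-1233/596, M5=0
seg 0: a=0, c=M0/2=0, d=(M1−M0)/(6·2)=-2441/4768, b=Δ0−h0·(2M0+M1)/6=4229/1192
seg 1: a=3, c=M1/2=-7323/2384, d=(M2−M1)/(6·2)=5649/4768, b=Δ1−h1·(2M1+M2)/6=-1547/596
seg 2: a=-5, c=M2/2=1203/298, d=(M3−M2)/(6·1)=-1635/1192, b=Δ2−h2·(2M2+M3)/6=-793/1192
seg 3: a=-3, c=M3/2=-93/1192, d=(M4−M3)/(6·2)=-95/596, b=Δ3−h3·(2M3+M4)/6=1963/596
seg 4: a=2, c=M4/2=-1233/1192, d=(M5−M4)/(6·3)=137/1192, b=Δ4−h4·(2M4+M5)/6=637/596
t_q=17/4 → seg 2, τ=1/4; S=-5+-793/1192·τ+1203/298·τ²+-1635/1192·τ³=-376515/76288

  seg 0: a=0 b=4229/1192 c=0 d=-2441/4768
  seg 1: a=3 b=-1547/596 c=-7323/2384 d=5649/4768
  seg 2: a=-5 b=-793/1192 c=1203/298 d=-1635/1192
  seg 3: a=-3 b=1963/596 c=-93/1192 d=-95/596
  seg 4: a=2 b=637/596 c=-1233/1192 d=137/1192
S(17/4) = -376515/76288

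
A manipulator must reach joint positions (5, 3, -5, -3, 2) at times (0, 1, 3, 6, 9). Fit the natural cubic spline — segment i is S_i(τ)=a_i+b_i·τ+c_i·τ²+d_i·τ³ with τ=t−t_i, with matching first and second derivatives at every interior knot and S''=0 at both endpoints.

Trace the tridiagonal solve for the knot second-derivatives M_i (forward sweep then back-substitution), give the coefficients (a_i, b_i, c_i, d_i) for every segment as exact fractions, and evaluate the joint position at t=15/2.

Δ: Δ0=-2, Δ1=-4, Δ2=2/3, Δ3=5/3
row 1: diag=6, rhs=-12; c'=1/3, d'=-2
row 2: denom=10−2·1/3=28/3; d'=(28−2·-2)/(28/3)=24/7
row 3: denom=12−3·9/28=309/28; d'=(6−3·24/7)/(309/28)=-40/103
back: M3=-40/103
back: M2=24/7−9/28·-40/103=366/103
back: M1=-2−1/3·366/103=-328/103
M: M0=0, M1=-328/103, M2=366/103, M3=-40/103, M4=0
seg 0: a=5, c=M0/2=0, d=(M1−M0)/(6·1)=-164/309, b=Δ0−h0·(2M0+M1)/6=-454/309
seg 1: a=3, c=M1/2=-164/103, d=(M2−M1)/(6·2)=347/618, b=Δ1−h1·(2M1+M2)/6=-946/309
seg 2: a=-5, c=M2/2=183/103, d=(M3−M2)/(6·3)=-203/927, b=Δ2−h2·(2M2+M3)/6=-832/309
seg 3: a=-3, c=M3/2=-20/103, d=(M4−M3)/(6·3)=20/927, b=Δ3−h3·(2M3+M4)/6=635/309
t_q=15/2 → seg 3, τ=3/2; S=-3+635/309·τ+-20/103·τ²+20/927·τ³=-29/103

  seg 0: a=5 b=-454/309 c=0 d=-164/309
  seg 1: a=3 b=-946/309 c=-164/103 d=347/618
  seg 2: a=-5 b=-832/309 c=183/103 d=-203/927
  seg 3: a=-3 b=635/309 c=-20/103 d=20/927
S(15/2) = -29/103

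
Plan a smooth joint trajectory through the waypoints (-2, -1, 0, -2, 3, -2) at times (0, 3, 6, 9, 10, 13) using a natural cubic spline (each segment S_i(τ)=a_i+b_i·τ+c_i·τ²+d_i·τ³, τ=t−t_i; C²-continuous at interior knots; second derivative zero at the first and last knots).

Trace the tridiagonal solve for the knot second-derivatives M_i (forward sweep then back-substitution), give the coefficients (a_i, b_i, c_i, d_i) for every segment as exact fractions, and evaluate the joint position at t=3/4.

Δ: Δ0=1/3, Δ1=1/3, Δ2=-2/3, Δ3=5, Δ4=-5/3
row 1: diag=12, rhs=0; c'=1/4, d'=0
row 2: denom=12−3·1/4=45/4; d'=(-6−3·0)/(45/4)=-8/15
row 3: denom=8−3·4/15=36/5; d'=(34−3·-8/15)/(36/5)=89/18
row 4: denom=8−1·5/36=283/36; d'=(-40−1·89/18)/(283/36)=-1618/283
back: M4=-1618/283
back: M3=89/18−5/36·-1618/283=1624/283
back: M2=-8/15−4/15·1624/283=-584/283
back: M1=0−1/4·-584/283=146/283
M: M0=0, M1=146/283, M2=-584/283, M3=1624/283, M4=-1618/283, M5=0
seg 0: a=-2, c=M0/2=0, d=(M1−M0)/(6·3)=73/2547, b=Δ0−h0·(2M0+M1)/6=64/849
seg 1: a=-1, c=M1/2=73/283, d=(M2−M1)/(6·3)=-365/2547, b=Δ1−h1·(2M1+M2)/6=721/849
seg 2: a=0, c=M2/2=-292/283, d=(M3−M2)/(6·3)=368/849, b=Δ2−h2·(2M2+M3)/6=-1250/849
seg 3: a=-2, c=M3/2=812/283, d=(M4−M3)/(6·1)=-1621/849, b=Δ3−h3·(2M3+M4)/6=3430/849
seg 4: a=3, c=M4/2=-809/283, d=(M5−M4)/(6·3)=809/2547, b=Δ4−h4·(2M4+M5)/6=3439/849
t_q=3/4 → seg 0, τ=3/4; S=-2+64/849·τ+0·τ²+73/2547·τ³=-34981/18112

  seg 0: a=-2 b=64/849 c=0 d=73/2547
  seg 1: a=-1 b=721/849 c=73/283 d=-365/2547
  seg 2: a=0 b=-1250/849 c=-292/283 d=368/849
  seg 3: a=-2 b=3430/849 c=812/283 d=-1621/849
  seg 4: a=3 b=3439/849 c=-809/283 d=809/2547
S(3/4) = -34981/18112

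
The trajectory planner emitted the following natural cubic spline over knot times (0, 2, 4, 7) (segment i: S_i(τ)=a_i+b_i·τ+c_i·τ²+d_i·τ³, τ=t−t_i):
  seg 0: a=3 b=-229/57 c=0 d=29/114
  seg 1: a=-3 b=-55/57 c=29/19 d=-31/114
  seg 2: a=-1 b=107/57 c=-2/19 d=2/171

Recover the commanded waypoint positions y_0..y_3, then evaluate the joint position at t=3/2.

y_0 = S_0(0) = a_0 = 3
y_1 = S_1(0) = a_1 = -3
y_2 = S_2(0) = a_2 = -1
y_3 = S_2(3) = 4
t_q=3/2 is in segment 0 (τ=3/2); S_0(τ)=-659/304

y_0=3 y_1=-3 y_2=-1 y_3=4
S(3/2) = -659/304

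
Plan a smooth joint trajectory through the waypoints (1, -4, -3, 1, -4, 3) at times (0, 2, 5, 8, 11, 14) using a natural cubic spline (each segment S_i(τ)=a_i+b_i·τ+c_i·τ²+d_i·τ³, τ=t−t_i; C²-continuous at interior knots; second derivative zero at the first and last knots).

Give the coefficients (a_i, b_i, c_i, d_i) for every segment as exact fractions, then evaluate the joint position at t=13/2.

Δ: Δ0=-5/2, Δ1=1/3, Δ2=4/3, Δ3=-5/3, Δ4=7/3
row 1: diag=10, rhs=17; c'=3/10, d'=17/10
row 2: denom=12−3·3/10=111/10; d'=(6−3·17/10)/(111/10)=3/37
row 3: denom=12−3·10/37=414/37; d'=(-18−3·3/37)/(414/37)=-75/46
row 4: denom=12−3·37/138=515/46; d'=(24−3·-75/46)/(515/46)=1329/515
back: M4=1329/515
back: M3=-75/46−37/138·1329/515=-1196/515
back: M2=3/37−10/37·-1196/515=73/103
back: M1=17/10−3/10·73/103=766/515
M: M0=0, M1=766/515, M2=73/103, M3=-1196/515, M4=1329/515, M5=0
seg 0: a=1, c=M0/2=0, d=(M1−M0)/(6·2)=383/3090, b=Δ0−h0·(2M0+M1)/6=-9257/3090
seg 1: a=-4, c=M1/2=383/515, d=(M2−M1)/(6·3)=-401/9270, b=Δ1−h1·(2M1+M2)/6=-4661/3090
seg 2: a=-3, c=M2/2=73/206, d=(M3−M2)/(6·3)=-1561/9270, b=Δ2−h2·(2M2+M3)/6=2759/1545
seg 3: a=1, c=M3/2=-598/515, d=(M4−M3)/(6·3)=505/1854, b=Δ3−h3·(2M3+M4)/6=-1961/3090
seg 4: a=-4, c=M4/2=1329/1030, d=(M5−M4)/(6·3)=-443/3090, b=Δ4−h4·(2M4+M5)/6=-382/1545
t_q=13/2 → seg 2, τ=3/2; S=-3+2759/1545·τ+73/206·τ²+-1561/9270·τ³=-761/8240

  seg 0: a=1 b=-9257/3090 c=0 d=383/3090
  seg 1: a=-4 b=-4661/3090 c=383/515 d=-401/9270
  seg 2: a=-3 b=2759/1545 c=73/206 d=-1561/9270
  seg 3: a=1 b=-1961/3090 c=-598/515 d=505/1854
  seg 4: a=-4 b=-382/1545 c=1329/1030 d=-443/3090
S(13/2) = -761/8240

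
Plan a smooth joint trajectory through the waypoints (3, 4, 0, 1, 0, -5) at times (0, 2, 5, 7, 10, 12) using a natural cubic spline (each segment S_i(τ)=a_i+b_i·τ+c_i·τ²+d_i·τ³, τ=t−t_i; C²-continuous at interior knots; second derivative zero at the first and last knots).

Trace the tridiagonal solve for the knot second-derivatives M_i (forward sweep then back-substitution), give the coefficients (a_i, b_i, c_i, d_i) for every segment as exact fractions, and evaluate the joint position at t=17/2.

  seg 0: a=3 b=16307/15762 c=0 d=-4213/31524
  seg 1: a=4 b=-8971/15762 c=-4213/5254 d=4312/23643
  seg 2: a=0 b=-7189/15762 c=4411/5254 d=-77/426
  seg 3: a=1 b=11555/15762 c=-1287/5254 d=-871/23643
  seg 4: a=0 b=-27289/15762 c=-3029/5254 d=3029/31524
S(17/2) = 14965/10508

Δ: Δ0=1/2, Δ1=-4/3, Δ2=1/2, Δ3=-1/3, Δ4=-5/2
row 1: diag=10, rhs=-11; c'=3/10, d'=-11/10
row 2: denom=10−3·3/10=91/10; d'=(11−3·-11/10)/(91/10)=11/7
row 3: denom=10−2·20/91=870/91; d'=(-5−2·11/7)/(870/91)=-247/290
row 4: denom=10−3·91/290=2627/290; d'=(-13−3·-247/290)/(2627/290)=-3029/2627
back: M4=-3029/2627
back: M3=-247/290−91/290·-3029/2627=-1287/2627
back: M2=11/7−20/91·-1287/2627=4411/2627
back: M1=-11/10−3/10·4411/2627=-4213/2627
M: M0=0, M1=-4213/2627, M2=4411/2627, M3=-1287/2627, M4=-3029/2627, M5=0
seg 0: a=3, c=M0/2=0, d=(M1−M0)/(6·2)=-4213/31524, b=Δ0−h0·(2M0+M1)/6=16307/15762
seg 1: a=4, c=M1/2=-4213/5254, d=(M2−M1)/(6·3)=4312/23643, b=Δ1−h1·(2M1+M2)/6=-8971/15762
seg 2: a=0, c=M2/2=4411/5254, d=(M3−M2)/(6·2)=-77/426, b=Δ2−h2·(2M2+M3)/6=-7189/15762
seg 3: a=1, c=M3/2=-1287/5254, d=(M4−M3)/(6·3)=-871/23643, b=Δ3−h3·(2M3+M4)/6=11555/15762
seg 4: a=0, c=M4/2=-3029/5254, d=(M5−M4)/(6·2)=3029/31524, b=Δ4−h4·(2M4+M5)/6=-27289/15762
t_q=17/2 → seg 3, τ=3/2; S=1+11555/15762·τ+-1287/5254·τ²+-871/23643·τ³=14965/10508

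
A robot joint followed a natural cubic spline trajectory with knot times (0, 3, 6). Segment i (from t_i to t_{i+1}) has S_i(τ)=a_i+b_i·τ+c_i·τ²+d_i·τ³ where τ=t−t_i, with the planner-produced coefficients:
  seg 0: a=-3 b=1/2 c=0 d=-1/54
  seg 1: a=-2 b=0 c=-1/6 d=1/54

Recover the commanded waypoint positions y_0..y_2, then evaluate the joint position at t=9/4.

y_0 = S_0(0) = a_0 = -3
y_1 = S_1(0) = a_1 = -2
y_2 = S_1(3) = -3
t_q=9/4 is in segment 0 (τ=9/4); S_0(τ)=-267/128

y_0=-3 y_1=-2 y_2=-3
S(9/4) = -267/128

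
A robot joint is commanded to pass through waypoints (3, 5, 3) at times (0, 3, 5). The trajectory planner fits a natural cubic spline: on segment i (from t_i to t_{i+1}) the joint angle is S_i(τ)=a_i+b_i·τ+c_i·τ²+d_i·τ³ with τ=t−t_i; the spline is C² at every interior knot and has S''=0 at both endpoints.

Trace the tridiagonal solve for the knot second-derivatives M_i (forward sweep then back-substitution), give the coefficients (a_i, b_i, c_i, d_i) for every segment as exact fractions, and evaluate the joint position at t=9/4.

  seg 0: a=3 b=7/6 c=0 d=-1/18
  seg 1: a=5 b=-1/3 c=-1/2 d=1/12
S(9/4) = 639/128

Δ: Δ0=2/3, Δ1=-1
row 1: diag=10, rhs=-10; c'=1/5, d'=-1
back: M1=-1
M: M0=0, M1=-1, M2=0
seg 0: a=3, c=M0/2=0, d=(M1−M0)/(6·3)=-1/18, b=Δ0−h0·(2M0+M1)/6=7/6
seg 1: a=5, c=M1/2=-1/2, d=(M2−M1)/(6·2)=1/12, b=Δ1−h1·(2M1+M2)/6=-1/3
t_q=9/4 → seg 0, τ=9/4; S=3+7/6·τ+0·τ²+-1/18·τ³=639/128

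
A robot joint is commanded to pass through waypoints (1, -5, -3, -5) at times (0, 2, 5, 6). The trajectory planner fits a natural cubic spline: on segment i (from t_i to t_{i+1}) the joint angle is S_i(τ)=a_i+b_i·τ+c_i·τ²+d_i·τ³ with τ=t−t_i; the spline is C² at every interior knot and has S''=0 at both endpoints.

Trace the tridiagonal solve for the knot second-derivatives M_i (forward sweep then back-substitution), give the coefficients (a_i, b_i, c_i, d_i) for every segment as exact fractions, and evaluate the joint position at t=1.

Δ: Δ0=-3, Δ1=2/3, Δ2=-2
row 1: diag=10, rhs=22; c'=3/10, d'=11/5
row 2: denom=8−3·3/10=71/10; d'=(-16−3·11/5)/(71/10)=-226/71
back: M2=-226/71
back: M1=11/5−3/10·-226/71=224/71
M: M0=0, M1=224/71, M2=-226/71, M3=0
seg 0: a=1, c=M0/2=0, d=(M1−M0)/(6·2)=56/213, b=Δ0−h0·(2M0+M1)/6=-863/213
seg 1: a=-5, c=M1/2=112/71, d=(M2−M1)/(6·3)=-25/71, b=Δ1−h1·(2M1+M2)/6=-191/213
seg 2: a=-3, c=M2/2=-113/71, d=(M3−M2)/(6·1)=113/213, b=Δ2−h2·(2M2+M3)/6=-200/213
t_q=1 → seg 0, τ=1; S=1+-863/213·τ+0·τ²+56/213·τ³=-198/71

  seg 0: a=1 b=-863/213 c=0 d=56/213
  seg 1: a=-5 b=-191/213 c=112/71 d=-25/71
  seg 2: a=-3 b=-200/213 c=-113/71 d=113/213
S(1) = -198/71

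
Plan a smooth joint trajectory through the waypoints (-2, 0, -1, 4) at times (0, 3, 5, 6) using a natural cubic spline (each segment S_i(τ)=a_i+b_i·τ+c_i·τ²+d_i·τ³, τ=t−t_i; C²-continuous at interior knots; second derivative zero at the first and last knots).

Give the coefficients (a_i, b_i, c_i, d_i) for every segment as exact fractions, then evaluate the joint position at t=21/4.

  seg 0: a=-2 b=137/84 c=0 d=-3/28
  seg 1: a=0 b=-53/42 c=-27/28 d=113/168
  seg 2: a=-1 b=62/21 c=43/14 d=-43/42
S(21/4) = -11/128

Δ: Δ0=2/3, Δ1=-1/2, Δ2=5
row 1: diag=10, rhs=-7; c'=1/5, d'=-7/10
row 2: denom=6−2·1/5=28/5; d'=(33−2·-7/10)/(28/5)=43/7
back: M2=43/7
back: M1=-7/10−1/5·43/7=-27/14
M: M0=0, M1=-27/14, M2=43/7, M3=0
seg 0: a=-2, c=M0/2=0, d=(M1−M0)/(6·3)=-3/28, b=Δ0−h0·(2M0+M1)/6=137/84
seg 1: a=0, c=M1/2=-27/28, d=(M2−M1)/(6·2)=113/168, b=Δ1−h1·(2M1+M2)/6=-53/42
seg 2: a=-1, c=M2/2=43/14, d=(M3−M2)/(6·1)=-43/42, b=Δ2−h2·(2M2+M3)/6=62/21
t_q=21/4 → seg 2, τ=1/4; S=-1+62/21·τ+43/14·τ²+-43/42·τ³=-11/128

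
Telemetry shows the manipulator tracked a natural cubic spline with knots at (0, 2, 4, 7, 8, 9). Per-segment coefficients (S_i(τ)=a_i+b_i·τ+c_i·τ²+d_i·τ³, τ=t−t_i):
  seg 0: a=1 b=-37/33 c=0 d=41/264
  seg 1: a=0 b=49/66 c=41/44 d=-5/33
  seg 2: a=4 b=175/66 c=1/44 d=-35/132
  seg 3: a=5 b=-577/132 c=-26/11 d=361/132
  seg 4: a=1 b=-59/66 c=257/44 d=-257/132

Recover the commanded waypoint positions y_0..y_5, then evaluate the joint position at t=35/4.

y_0 = S_0(0) = a_0 = 1
y_1 = S_1(0) = a_1 = 0
y_2 = S_2(0) = a_2 = 4
y_3 = S_3(0) = a_3 = 5
y_4 = S_4(0) = a_4 = 1
y_5 = S_4(1) = 4
t_q=35/4 is in segment 4 (τ=3/4); S_4(τ)=7867/2816

y_0=1 y_1=0 y_2=4 y_3=5 y_4=1 y_5=4
S(35/4) = 7867/2816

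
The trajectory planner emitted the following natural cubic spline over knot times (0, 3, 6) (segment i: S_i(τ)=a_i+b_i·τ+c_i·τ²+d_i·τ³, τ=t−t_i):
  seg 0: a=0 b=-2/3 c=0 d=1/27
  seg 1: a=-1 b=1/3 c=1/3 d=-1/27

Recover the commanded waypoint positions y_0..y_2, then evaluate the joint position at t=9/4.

y_0=0 y_1=-1 y_2=2
S(9/4) = -69/64

y_0 = S_0(0) = a_0 = 0
y_1 = S_1(0) = a_1 = -1
y_2 = S_1(3) = 2
t_q=9/4 is in segment 0 (τ=9/4); S_0(τ)=-69/64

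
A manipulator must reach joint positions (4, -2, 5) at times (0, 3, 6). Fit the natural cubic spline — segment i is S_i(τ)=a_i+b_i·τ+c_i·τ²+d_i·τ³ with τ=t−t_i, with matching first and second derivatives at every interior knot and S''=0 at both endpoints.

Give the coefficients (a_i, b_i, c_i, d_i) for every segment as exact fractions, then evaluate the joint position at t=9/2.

  seg 0: a=4 b=-37/12 c=0 d=13/108
  seg 1: a=-2 b=1/6 c=13/12 d=-13/108
S(9/2) = 9/32

Δ: Δ0=-2, Δ1=7/3
row 1: diag=12, rhs=26; c'=1/4, d'=13/6
back: M1=13/6
M: M0=0, M1=13/6, M2=0
seg 0: a=4, c=M0/2=0, d=(M1−M0)/(6·3)=13/108, b=Δ0−h0·(2M0+M1)/6=-37/12
seg 1: a=-2, c=M1/2=13/12, d=(M2−M1)/(6·3)=-13/108, b=Δ1−h1·(2M1+M2)/6=1/6
t_q=9/2 → seg 1, τ=3/2; S=-2+1/6·τ+13/12·τ²+-13/108·τ³=9/32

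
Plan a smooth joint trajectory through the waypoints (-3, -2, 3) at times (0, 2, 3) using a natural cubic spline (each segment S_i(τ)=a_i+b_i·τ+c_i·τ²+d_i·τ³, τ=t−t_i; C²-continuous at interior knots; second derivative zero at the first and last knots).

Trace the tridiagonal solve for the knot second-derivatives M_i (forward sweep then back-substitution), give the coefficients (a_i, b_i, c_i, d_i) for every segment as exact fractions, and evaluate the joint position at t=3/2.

  seg 0: a=-3 b=-1 c=0 d=3/8
  seg 1: a=-2 b=7/2 c=9/4 d=-3/4
S(3/2) = -207/64

Δ: Δ0=1/2, Δ1=5
row 1: diag=6, rhs=27; c'=1/6, d'=9/2
back: M1=9/2
M: M0=0, M1=9/2, M2=0
seg 0: a=-3, c=M0/2=0, d=(M1−M0)/(6·2)=3/8, b=Δ0−h0·(2M0+M1)/6=-1
seg 1: a=-2, c=M1/2=9/4, d=(M2−M1)/(6·1)=-3/4, b=Δ1−h1·(2M1+M2)/6=7/2
t_q=3/2 → seg 0, τ=3/2; S=-3+-1·τ+0·τ²+3/8·τ³=-207/64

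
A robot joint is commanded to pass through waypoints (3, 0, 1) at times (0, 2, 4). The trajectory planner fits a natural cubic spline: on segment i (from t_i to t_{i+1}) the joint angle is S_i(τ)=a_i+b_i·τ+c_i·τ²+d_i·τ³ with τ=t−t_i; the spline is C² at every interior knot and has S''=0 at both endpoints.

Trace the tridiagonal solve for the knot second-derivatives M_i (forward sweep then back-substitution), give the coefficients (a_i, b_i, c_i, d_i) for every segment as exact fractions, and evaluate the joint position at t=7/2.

Δ: Δ0=-3/2, Δ1=1/2
row 1: diag=8, rhs=12; c'=1/4, d'=3/2
back: M1=3/2
M: M0=0, M1=3/2, M2=0
seg 0: a=3, c=M0/2=0, d=(M1−M0)/(6·2)=1/8, b=Δ0−h0·(2M0+M1)/6=-2
seg 1: a=0, c=M1/2=3/4, d=(M2−M1)/(6·2)=-1/8, b=Δ1−h1·(2M1+M2)/6=-1/2
t_q=7/2 → seg 1, τ=3/2; S=0+-1/2·τ+3/4·τ²+-1/8·τ³=33/64

  seg 0: a=3 b=-2 c=0 d=1/8
  seg 1: a=0 b=-1/2 c=3/4 d=-1/8
S(7/2) = 33/64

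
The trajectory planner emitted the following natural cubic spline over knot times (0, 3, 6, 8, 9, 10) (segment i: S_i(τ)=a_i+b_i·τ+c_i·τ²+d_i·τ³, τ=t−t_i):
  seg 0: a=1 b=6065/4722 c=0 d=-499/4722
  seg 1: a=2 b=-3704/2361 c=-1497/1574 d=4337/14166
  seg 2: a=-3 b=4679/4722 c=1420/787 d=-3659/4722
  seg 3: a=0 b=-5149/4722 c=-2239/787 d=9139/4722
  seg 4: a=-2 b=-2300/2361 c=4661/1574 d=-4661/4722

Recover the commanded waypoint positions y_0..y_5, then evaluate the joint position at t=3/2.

y_0=1 y_1=2 y_2=-3 y_3=0 y_4=-2 y_5=-1
S(3/2) = 32361/12592

y_0 = S_0(0) = a_0 = 1
y_1 = S_1(0) = a_1 = 2
y_2 = S_2(0) = a_2 = -3
y_3 = S_3(0) = a_3 = 0
y_4 = S_4(0) = a_4 = -2
y_5 = S_4(1) = -1
t_q=3/2 is in segment 0 (τ=3/2); S_0(τ)=32361/12592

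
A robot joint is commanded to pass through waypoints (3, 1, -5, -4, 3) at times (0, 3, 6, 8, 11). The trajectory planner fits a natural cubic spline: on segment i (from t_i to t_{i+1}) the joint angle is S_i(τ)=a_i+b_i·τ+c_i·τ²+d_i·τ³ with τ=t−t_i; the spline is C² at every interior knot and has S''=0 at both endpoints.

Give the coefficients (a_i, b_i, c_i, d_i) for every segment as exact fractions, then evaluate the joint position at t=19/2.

Δ: Δ0=-2/3, Δ1=-2, Δ2=1/2, Δ3=7/3
row 1: diag=12, rhs=-8; c'=1/4, d'=-2/3
row 2: denom=10−3·1/4=37/4; d'=(15−3·-2/3)/(37/4)=68/37
row 3: denom=10−2·8/37=354/37; d'=(11−2·68/37)/(354/37)=271/354
back: M3=271/354
back: M2=68/37−8/37·271/354=296/177
back: M1=-2/3−1/4·296/177=-64/59
M: M0=0, M1=-64/59, M2=296/177, M3=271/354, M4=0
seg 0: a=3, c=M0/2=0, d=(M1−M0)/(6·3)=-32/531, b=Δ0−h0·(2M0+M1)/6=-22/177
seg 1: a=1, c=M1/2=-32/59, d=(M2−M1)/(6·3)=244/1593, b=Δ1−h1·(2M1+M2)/6=-310/177
seg 2: a=-5, c=M2/2=148/177, d=(M3−M2)/(6·2)=-107/1416, b=Δ2−h2·(2M2+M3)/6=-154/177
seg 3: a=-4, c=M3/2=271/708, d=(M4−M3)/(6·3)=-271/6372, b=Δ3−h3·(2M3+M4)/6=185/118
t_q=19/2 → seg 3, τ=3/2; S=-4+185/118·τ+271/708·τ²+-271/6372·τ³=-1757/1888

  seg 0: a=3 b=-22/177 c=0 d=-32/531
  seg 1: a=1 b=-310/177 c=-32/59 d=244/1593
  seg 2: a=-5 b=-154/177 c=148/177 d=-107/1416
  seg 3: a=-4 b=185/118 c=271/708 d=-271/6372
S(19/2) = -1757/1888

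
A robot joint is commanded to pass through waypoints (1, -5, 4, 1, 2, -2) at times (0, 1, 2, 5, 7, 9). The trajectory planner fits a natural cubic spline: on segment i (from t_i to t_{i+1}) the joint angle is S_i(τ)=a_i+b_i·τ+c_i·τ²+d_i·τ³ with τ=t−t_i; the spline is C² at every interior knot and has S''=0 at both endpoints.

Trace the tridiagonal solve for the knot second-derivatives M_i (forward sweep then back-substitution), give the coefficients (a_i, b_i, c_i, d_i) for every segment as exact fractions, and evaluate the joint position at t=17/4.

  seg 0: a=1 b=-21259/2068 c=0 d=8851/2068
  seg 1: a=-5 b=2647/1034 c=26553/2068 d=-13235/2068
  seg 2: a=4 b=18695/2068 c=-3288/517 d=2077/2068
  seg 3: a=1 b=-2069/1034 c=5541/2068 d=-2955/4136
  seg 4: a=2 b=74/517 c=-831/517 d=277/1034
S(17/4) = 474373/132352

Δ: Δ0=-6, Δ1=9, Δ2=-1, Δ3=1/2, Δ4=-2
row 1: diag=4, rhs=90; c'=1/4, d'=45/2
row 2: denom=8−1·1/4=31/4; d'=(-60−1·45/2)/(31/4)=-330/31
row 3: denom=10−3·12/31=274/31; d'=(9−3·-330/31)/(274/31)=1269/274
row 4: denom=8−2·31/137=1034/137; d'=(-15−2·1269/274)/(1034/137)=-1662/517
back: M4=-1662/517
back: M3=1269/274−31/137·-1662/517=5541/1034
back: M2=-330/31−12/31·5541/1034=-6576/517
back: M1=45/2−1/4·-6576/517=26553/1034
M: M0=0, M1=26553/1034, M2=-6576/517, M3=5541/1034, M4=-1662/517, M5=0
seg 0: a=1, c=M0/2=0, d=(M1−M0)/(6·1)=8851/2068, b=Δ0−h0·(2M0+M1)/6=-21259/2068
seg 1: a=-5, c=M1/2=26553/2068, d=(M2−M1)/(6·1)=-13235/2068, b=Δ1−h1·(2M1+M2)/6=2647/1034
seg 2: a=4, c=M2/2=-3288/517, d=(M3−M2)/(6·3)=2077/2068, b=Δ2−h2·(2M2+M3)/6=18695/2068
seg 3: a=1, c=M3/2=5541/2068, d=(M4−M3)/(6·2)=-2955/4136, b=Δ3−h3·(2M3+M4)/6=-2069/1034
seg 4: a=2, c=M4/2=-831/517, d=(M5−M4)/(6·2)=277/1034, b=Δ4−h4·(2M4+M5)/6=74/517
t_q=17/4 → seg 2, τ=9/4; S=4+18695/2068·τ+-3288/517·τ²+2077/2068·τ³=474373/132352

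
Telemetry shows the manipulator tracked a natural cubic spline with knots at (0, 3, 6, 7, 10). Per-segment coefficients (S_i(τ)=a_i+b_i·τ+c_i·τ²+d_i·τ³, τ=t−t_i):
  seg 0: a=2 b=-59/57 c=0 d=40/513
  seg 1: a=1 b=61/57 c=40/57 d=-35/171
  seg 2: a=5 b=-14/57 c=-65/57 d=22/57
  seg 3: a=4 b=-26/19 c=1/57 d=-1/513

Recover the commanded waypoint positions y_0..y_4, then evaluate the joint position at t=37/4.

y_0=2 y_1=1 y_2=5 y_3=4 y_4=0
S(37/4) = 1201/1216

y_0 = S_0(0) = a_0 = 2
y_1 = S_1(0) = a_1 = 1
y_2 = S_2(0) = a_2 = 5
y_3 = S_3(0) = a_3 = 4
y_4 = S_3(3) = 0
t_q=37/4 is in segment 3 (τ=9/4); S_3(τ)=1201/1216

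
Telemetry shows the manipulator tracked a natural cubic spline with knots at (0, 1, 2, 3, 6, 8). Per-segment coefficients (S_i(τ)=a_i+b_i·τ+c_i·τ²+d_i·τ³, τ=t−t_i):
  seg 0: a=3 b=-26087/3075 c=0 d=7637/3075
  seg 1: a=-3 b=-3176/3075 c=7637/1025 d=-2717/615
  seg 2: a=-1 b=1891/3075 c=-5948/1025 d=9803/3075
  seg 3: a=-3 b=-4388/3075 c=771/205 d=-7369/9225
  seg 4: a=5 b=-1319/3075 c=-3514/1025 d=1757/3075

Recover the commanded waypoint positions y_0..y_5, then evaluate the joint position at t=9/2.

y_0=3 y_1=-3 y_2=-1 y_3=-3 y_4=5 y_5=-5
S(9/2) = 5131/8200

y_0 = S_0(0) = a_0 = 3
y_1 = S_1(0) = a_1 = -3
y_2 = S_2(0) = a_2 = -1
y_3 = S_3(0) = a_3 = -3
y_4 = S_4(0) = a_4 = 5
y_5 = S_4(2) = -5
t_q=9/2 is in segment 3 (τ=3/2); S_3(τ)=5131/8200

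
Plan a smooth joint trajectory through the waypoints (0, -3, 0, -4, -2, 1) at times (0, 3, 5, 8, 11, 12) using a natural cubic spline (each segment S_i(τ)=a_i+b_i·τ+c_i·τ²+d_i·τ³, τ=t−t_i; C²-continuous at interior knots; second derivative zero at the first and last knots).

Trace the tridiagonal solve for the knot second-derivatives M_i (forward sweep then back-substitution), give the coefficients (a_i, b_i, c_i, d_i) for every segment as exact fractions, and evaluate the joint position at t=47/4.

Δ: Δ0=-1, Δ1=3/2, Δ2=-4/3, Δ3=2/3, Δ4=3
row 1: diag=10, rhs=15; c'=1/5, d'=3/2
row 2: denom=10−2·1/5=48/5; d'=(-17−2·3/2)/(48/5)=-25/12
row 3: denom=12−3·5/16=177/16; d'=(12−3·-25/12)/(177/16)=292/177
row 4: denom=8−3·16/59=424/59; d'=(14−3·292/177)/(424/59)=267/212
back: M4=267/212
back: M3=292/177−16/59·267/212=208/159
back: M2=-25/12−5/16·208/159=-1585/636
back: M1=3/2−1/5·-1585/636=1271/636
M: M0=0, M1=1271/636, M2=-1585/636, M3=208/159, M4=267/212, M5=0
seg 0: a=0, c=M0/2=0, d=(M1−M0)/(6·3)=1271/11448, b=Δ0−h0·(2M0+M1)/6=-2543/1272
seg 1: a=-3, c=M1/2=1271/1272, d=(M2−M1)/(6·2)=-119/318, b=Δ1−h1·(2M1+M2)/6=635/636
seg 2: a=0, c=M2/2=-1585/1272, d=(M3−M2)/(6·3)=2417/11448, b=Δ2−h2·(2M2+M3)/6=107/212
seg 3: a=-4, c=M3/2=104/159, d=(M4−M3)/(6·3)=-31/11448, b=Δ3−h3·(2M3+M4)/6=-539/424
seg 4: a=-2, c=M4/2=267/424, d=(M5−M4)/(6·1)=-89/424, b=Δ4−h4·(2M4+M5)/6=547/212
t_q=47/4 → seg 4, τ=3/4; S=-2+547/212·τ+267/424·τ²+-89/424·τ³=5449/27136

  seg 0: a=0 b=-2543/1272 c=0 d=1271/11448
  seg 1: a=-3 b=635/636 c=1271/1272 d=-119/318
  seg 2: a=0 b=107/212 c=-1585/1272 d=2417/11448
  seg 3: a=-4 b=-539/424 c=104/159 d=-31/11448
  seg 4: a=-2 b=547/212 c=267/424 d=-89/424
S(47/4) = 5449/27136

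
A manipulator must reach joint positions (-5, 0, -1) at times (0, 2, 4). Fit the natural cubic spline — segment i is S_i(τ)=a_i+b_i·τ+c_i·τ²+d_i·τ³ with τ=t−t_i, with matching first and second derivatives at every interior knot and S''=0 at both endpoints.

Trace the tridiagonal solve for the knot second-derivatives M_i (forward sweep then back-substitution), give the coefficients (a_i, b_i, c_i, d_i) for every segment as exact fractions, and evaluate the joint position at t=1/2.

Δ: Δ0=5/2, Δ1=-1/2
row 1: diag=8, rhs=-18; c'=1/4, d'=-9/4
back: M1=-9/4
M: M0=0, M1=-9/4, M2=0
seg 0: a=-5, c=M0/2=0, d=(M1−M0)/(6·2)=-3/16, b=Δ0−h0·(2M0+M1)/6=13/4
seg 1: a=0, c=M1/2=-9/8, d=(M2−M1)/(6·2)=3/16, b=Δ1−h1·(2M1+M2)/6=1
t_q=1/2 → seg 0, τ=1/2; S=-5+13/4·τ+0·τ²+-3/16·τ³=-435/128

  seg 0: a=-5 b=13/4 c=0 d=-3/16
  seg 1: a=0 b=1 c=-9/8 d=3/16
S(1/2) = -435/128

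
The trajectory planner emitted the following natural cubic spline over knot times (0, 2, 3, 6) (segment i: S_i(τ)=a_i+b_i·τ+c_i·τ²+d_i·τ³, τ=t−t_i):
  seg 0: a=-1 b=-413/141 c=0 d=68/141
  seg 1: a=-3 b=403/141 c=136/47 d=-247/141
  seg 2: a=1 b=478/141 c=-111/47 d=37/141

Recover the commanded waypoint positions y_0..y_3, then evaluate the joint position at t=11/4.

y_0 = S_0(0) = a_0 = -1
y_1 = S_1(0) = a_1 = -3
y_2 = S_2(0) = a_2 = 1
y_3 = S_2(3) = -3
t_q=11/4 is in segment 1 (τ=3/4); S_1(τ)=97/3008

y_0=-1 y_1=-3 y_2=1 y_3=-3
S(11/4) = 97/3008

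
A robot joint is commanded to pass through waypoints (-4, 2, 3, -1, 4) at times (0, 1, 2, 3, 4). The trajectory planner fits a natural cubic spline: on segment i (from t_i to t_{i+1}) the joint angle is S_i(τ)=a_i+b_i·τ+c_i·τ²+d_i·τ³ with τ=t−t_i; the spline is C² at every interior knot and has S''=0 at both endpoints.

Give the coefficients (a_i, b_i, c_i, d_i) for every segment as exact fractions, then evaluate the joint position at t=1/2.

  seg 0: a=-4 b=191/28 c=0 d=-23/28
  seg 1: a=2 b=61/14 c=-69/28 d=-25/28
  seg 2: a=3 b=-13/4 c=-36/7 d=123/28
  seg 3: a=-1 b=-5/14 c=225/28 d=-75/28
S(1/2) = -155/224

Δ: Δ0=6, Δ1=1, Δ2=-4, Δ3=5
row 1: diag=4, rhs=-30; c'=1/4, d'=-15/2
row 2: denom=4−1·1/4=15/4; d'=(-30−1·-15/2)/(15/4)=-6
row 3: denom=4−1·4/15=56/15; d'=(54−1·-6)/(56/15)=225/14
back: M3=225/14
back: M2=-6−4/15·225/14=-72/7
back: M1=-15/2−1/4·-72/7=-69/14
M: M0=0, M1=-69/14, M2=-72/7, M3=225/14, M4=0
seg 0: a=-4, c=M0/2=0, d=(M1−M0)/(6·1)=-23/28, b=Δ0−h0·(2M0+M1)/6=191/28
seg 1: a=2, c=M1/2=-69/28, d=(M2−M1)/(6·1)=-25/28, b=Δ1−h1·(2M1+M2)/6=61/14
seg 2: a=3, c=M2/2=-36/7, d=(M3−M2)/(6·1)=123/28, b=Δ2−h2·(2M2+M3)/6=-13/4
seg 3: a=-1, c=M3/2=225/28, d=(M4−M3)/(6·1)=-75/28, b=Δ3−h3·(2M3+M4)/6=-5/14
t_q=1/2 → seg 0, τ=1/2; S=-4+191/28·τ+0·τ²+-23/28·τ³=-155/224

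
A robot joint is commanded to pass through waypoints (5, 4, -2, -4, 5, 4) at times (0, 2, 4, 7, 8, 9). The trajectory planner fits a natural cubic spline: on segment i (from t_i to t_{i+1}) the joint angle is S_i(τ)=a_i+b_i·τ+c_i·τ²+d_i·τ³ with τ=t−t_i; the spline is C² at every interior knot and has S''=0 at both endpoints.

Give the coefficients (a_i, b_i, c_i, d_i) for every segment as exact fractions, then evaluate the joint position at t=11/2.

  seg 0: a=5 b=31/1551 c=0 d=-1613/12408
  seg 1: a=4 b=-4777/3102 c=-1613/2068 d=155/6204
  seg 2: a=-2 b=-13525/3102 c=-1303/2068 d=1283/2068
  seg 3: a=-4 b=53419/6204 c=2561/517 d=-28315/6204
  seg 4: a=5 b=14969/3102 c=-18071/2068 d=18071/6204
S(11/2) = -130101/16544

Δ: Δ0=-1/2, Δ1=-3, Δ2=-2/3, Δ3=9, Δ4=-1
row 1: diag=8, rhs=-15; c'=1/4, d'=-15/8
row 2: denom=10−2·1/4=19/2; d'=(14−2·-15/8)/(19/2)=71/38
row 3: denom=8−3·6/19=134/19; d'=(58−3·71/38)/(134/19)=1991/268
row 4: denom=4−1·19/134=517/134; d'=(-60−1·1991/268)/(517/134)=-18071/1034
back: M4=-18071/1034
back: M3=1991/268−19/134·-18071/1034=5122/517
back: M2=71/38−6/19·5122/517=-1303/1034
back: M1=-15/8−1/4·-1303/1034=-1613/1034
M: M0=0, M1=-1613/1034, M2=-1303/1034, M3=5122/517, M4=-18071/1034, M5=0
seg 0: a=5, c=M0/2=0, d=(M1−M0)/(6·2)=-1613/12408, b=Δ0−h0·(2M0+M1)/6=31/1551
seg 1: a=4, c=M1/2=-1613/2068, d=(M2−M1)/(6·2)=155/6204, b=Δ1−h1·(2M1+M2)/6=-4777/3102
seg 2: a=-2, c=M2/2=-1303/2068, d=(M3−M2)/(6·3)=1283/2068, b=Δ2−h2·(2M2+M3)/6=-13525/3102
seg 3: a=-4, c=M3/2=2561/517, d=(M4−M3)/(6·1)=-28315/6204, b=Δ3−h3·(2M3+M4)/6=53419/6204
seg 4: a=5, c=M4/2=-18071/2068, d=(M5−M4)/(6·1)=18071/6204, b=Δ4−h4·(2M4+M5)/6=14969/3102
t_q=11/2 → seg 2, τ=3/2; S=-2+-13525/3102·τ+-1303/2068·τ²+1283/2068·τ³=-130101/16544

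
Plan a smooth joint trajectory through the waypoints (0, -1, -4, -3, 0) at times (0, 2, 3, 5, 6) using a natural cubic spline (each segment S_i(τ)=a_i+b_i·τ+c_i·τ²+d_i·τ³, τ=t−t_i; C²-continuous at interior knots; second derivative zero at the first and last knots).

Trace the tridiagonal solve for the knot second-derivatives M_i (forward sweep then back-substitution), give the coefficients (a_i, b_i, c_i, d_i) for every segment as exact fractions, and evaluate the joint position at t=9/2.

  seg 0: a=0 b=33/62 c=0 d=-8/31
  seg 1: a=-1 b=-159/62 c=-48/31 d=69/62
  seg 2: a=-4 b=-72/31 c=111/62 d=-47/248
  seg 3: a=-3 b=159/62 c=81/124 d=-27/124
S(9/2) = -8125/1984

Δ: Δ0=-1/2, Δ1=-3, Δ2=1/2, Δ3=3
row 1: diag=6, rhs=-15; c'=1/6, d'=-5/2
row 2: denom=6−1·1/6=35/6; d'=(21−1·-5/2)/(35/6)=141/35
row 3: denom=6−2·12/35=186/35; d'=(15−2·141/35)/(186/35)=81/62
back: M3=81/62
back: M2=141/35−12/35·81/62=111/31
back: M1=-5/2−1/6·111/31=-96/31
M: M0=0, M1=-96/31, M2=111/31, M3=81/62, M4=0
seg 0: a=0, c=M0/2=0, d=(M1−M0)/(6·2)=-8/31, b=Δ0−h0·(2M0+M1)/6=33/62
seg 1: a=-1, c=M1/2=-48/31, d=(M2−M1)/(6·1)=69/62, b=Δ1−h1·(2M1+M2)/6=-159/62
seg 2: a=-4, c=M2/2=111/62, d=(M3−M2)/(6·2)=-47/248, b=Δ2−h2·(2M2+M3)/6=-72/31
seg 3: a=-3, c=M3/2=81/124, d=(M4−M3)/(6·1)=-27/124, b=Δ3−h3·(2M3+M4)/6=159/62
t_q=9/2 → seg 2, τ=3/2; S=-4+-72/31·τ+111/62·τ²+-47/248·τ³=-8125/1984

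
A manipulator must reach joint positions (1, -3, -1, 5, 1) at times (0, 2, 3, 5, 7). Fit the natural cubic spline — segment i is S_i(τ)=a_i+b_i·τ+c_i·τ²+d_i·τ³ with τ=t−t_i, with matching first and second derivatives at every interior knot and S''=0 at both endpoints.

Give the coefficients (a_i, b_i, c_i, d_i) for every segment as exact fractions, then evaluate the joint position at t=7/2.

  seg 0: a=1 b=-207/64 c=0 d=79/256
  seg 1: a=-3 b=15/32 c=237/128 d=-41/128
  seg 2: a=-1 b=411/128 c=57/64 d=-255/512
  seg 3: a=5 b=51/64 c=-537/256 d=179/512
S(7/2) = 3137/4096

Δ: Δ0=-2, Δ1=2, Δ2=3, Δ3=-2
row 1: diag=6, rhs=24; c'=1/6, d'=4
row 2: denom=6−1·1/6=35/6; d'=(6−1·4)/(35/6)=12/35
row 3: denom=8−2·12/35=256/35; d'=(-30−2·12/35)/(256/35)=-537/128
back: M3=-537/128
back: M2=12/35−12/35·-537/128=57/32
back: M1=4−1/6·57/32=237/64
M: M0=0, M1=237/64, M2=57/32, M3=-537/128, M4=0
seg 0: a=1, c=M0/2=0, d=(M1−M0)/(6·2)=79/256, b=Δ0−h0·(2M0+M1)/6=-207/64
seg 1: a=-3, c=M1/2=237/128, d=(M2−M1)/(6·1)=-41/128, b=Δ1−h1·(2M1+M2)/6=15/32
seg 2: a=-1, c=M2/2=57/64, d=(M3−M2)/(6·2)=-255/512, b=Δ2−h2·(2M2+M3)/6=411/128
seg 3: a=5, c=M3/2=-537/256, d=(M4−M3)/(6·2)=179/512, b=Δ3−h3·(2M3+M4)/6=51/64
t_q=7/2 → seg 2, τ=1/2; S=-1+411/128·τ+57/64·τ²+-255/512·τ³=3137/4096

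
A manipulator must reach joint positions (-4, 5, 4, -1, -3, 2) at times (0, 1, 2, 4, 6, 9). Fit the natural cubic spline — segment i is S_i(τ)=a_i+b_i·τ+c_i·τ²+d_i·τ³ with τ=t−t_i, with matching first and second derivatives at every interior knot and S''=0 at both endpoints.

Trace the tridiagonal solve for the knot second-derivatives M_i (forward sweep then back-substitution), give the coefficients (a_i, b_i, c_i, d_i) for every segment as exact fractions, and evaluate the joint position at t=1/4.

Δ: Δ0=9, Δ1=-1, Δ2=-5/2, Δ3=-1, Δ4=5/3
row 1: diag=4, rhs=-60; c'=1/4, d'=-15
row 2: denom=6−1·1/4=23/4; d'=(-9−1·-15)/(23/4)=24/23
row 3: denom=8−2·8/23=168/23; d'=(9−2·24/23)/(168/23)=53/56
row 4: denom=10−2·23/84=397/42; d'=(16−2·53/56)/(397/42)=1185/794
back: M4=1185/794
back: M3=53/56−23/84·1185/794=427/794
back: M2=24/23−8/23·427/794=340/397
back: M1=-15−1/4·340/397=-6040/397
M: M0=0, M1=-6040/397, M2=340/397, M3=427/794, M4=1185/794, M5=0
seg 0: a=-4, c=M0/2=0, d=(M1−M0)/(6·1)=-3020/1191, b=Δ0−h0·(2M0+M1)/6=13739/1191
seg 1: a=5, c=M1/2=-3020/397, d=(M2−M1)/(6·1)=3190/1191, b=Δ1−h1·(2M1+M2)/6=4679/1191
seg 2: a=4, c=M2/2=170/397, d=(M3−M2)/(6·2)=-253/9528, b=Δ2−h2·(2M2+M3)/6=-3871/1191
seg 3: a=-1, c=M3/2=427/1588, d=(M4−M3)/(6·2)=379/4764, b=Δ3−h3·(2M3+M4)/6=-4421/2382
seg 4: a=-3, c=M4/2=1185/1588, d=(M5−M4)/(6·3)=-395/4764, b=Δ4−h4·(2M4+M5)/6=415/2382
t_q=1/4 → seg 0, τ=1/4; S=-4+13739/1191·τ+0·τ²+-3020/1191·τ³=-7341/6352

  seg 0: a=-4 b=13739/1191 c=0 d=-3020/1191
  seg 1: a=5 b=4679/1191 c=-3020/397 d=3190/1191
  seg 2: a=4 b=-3871/1191 c=170/397 d=-253/9528
  seg 3: a=-1 b=-4421/2382 c=427/1588 d=379/4764
  seg 4: a=-3 b=415/2382 c=1185/1588 d=-395/4764
S(1/4) = -7341/6352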